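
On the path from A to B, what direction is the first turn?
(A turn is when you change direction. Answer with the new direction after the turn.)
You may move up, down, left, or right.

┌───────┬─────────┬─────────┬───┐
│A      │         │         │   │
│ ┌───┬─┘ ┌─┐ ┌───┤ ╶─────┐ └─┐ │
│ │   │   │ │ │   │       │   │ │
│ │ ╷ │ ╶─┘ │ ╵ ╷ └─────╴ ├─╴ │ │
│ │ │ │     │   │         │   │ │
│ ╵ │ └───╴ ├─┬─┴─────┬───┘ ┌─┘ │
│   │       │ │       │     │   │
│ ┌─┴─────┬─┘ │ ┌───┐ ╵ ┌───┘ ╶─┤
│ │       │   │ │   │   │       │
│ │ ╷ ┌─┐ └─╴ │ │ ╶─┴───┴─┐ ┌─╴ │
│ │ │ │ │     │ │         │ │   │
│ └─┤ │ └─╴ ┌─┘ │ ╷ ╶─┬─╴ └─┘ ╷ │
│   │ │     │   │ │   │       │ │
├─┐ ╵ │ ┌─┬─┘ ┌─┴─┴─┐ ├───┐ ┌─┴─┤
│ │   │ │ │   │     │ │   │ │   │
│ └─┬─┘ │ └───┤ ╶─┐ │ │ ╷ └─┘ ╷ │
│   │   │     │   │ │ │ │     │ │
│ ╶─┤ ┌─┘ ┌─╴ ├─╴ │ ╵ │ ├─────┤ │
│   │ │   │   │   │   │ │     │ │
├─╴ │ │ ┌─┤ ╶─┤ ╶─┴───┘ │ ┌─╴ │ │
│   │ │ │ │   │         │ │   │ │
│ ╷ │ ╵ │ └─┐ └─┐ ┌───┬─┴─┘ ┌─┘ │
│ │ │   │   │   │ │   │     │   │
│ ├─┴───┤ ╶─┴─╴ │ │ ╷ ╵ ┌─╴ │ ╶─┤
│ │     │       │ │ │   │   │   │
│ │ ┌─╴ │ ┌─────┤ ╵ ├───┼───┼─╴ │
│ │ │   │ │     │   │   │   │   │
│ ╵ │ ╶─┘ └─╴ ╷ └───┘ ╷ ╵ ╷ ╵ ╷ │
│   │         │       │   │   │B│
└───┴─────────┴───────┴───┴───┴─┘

Directions: down, down, down, down, down, down, right, down, right, up, up, up, right, right, down, right, down, left, left, down, down, left, down, down, down, right, up, up, right, up, right, right, down, left, down, right, down, right, down, left, left, left, down, down, right, right, up, right, down, right, right, right, up, right, down, right, up, right, down, right, up, right, down
First turn direction: right

Solution:

┌───────┬─────────┬─────────┬───┐
│A      │         │         │   │
│ ┌───┬─┘ ┌─┐ ┌───┤ ╶─────┐ └─┐ │
│↓│   │   │ │ │   │       │   │ │
│ │ ╷ │ ╶─┘ │ ╵ ╷ └─────╴ ├─╴ │ │
│↓│ │ │     │   │         │   │ │
│ ╵ │ └───╴ ├─┬─┴─────┬───┘ ┌─┘ │
│↓  │       │ │       │     │   │
│ ┌─┴─────┬─┘ │ ┌───┐ ╵ ┌───┘ ╶─┤
│↓│  ↱ → ↓│   │ │   │   │       │
│ │ ╷ ┌─┐ └─╴ │ │ ╶─┴───┴─┐ ┌─╴ │
│↓│ │↑│ │↳ ↓  │ │         │ │   │
│ └─┤ │ └─╴ ┌─┘ │ ╷ ╶─┬─╴ └─┘ ╷ │
│↳ ↓│↑│↓ ← ↲│   │ │   │       │ │
├─┐ ╵ │ ┌─┬─┘ ┌─┴─┴─┐ ├───┐ ┌─┴─┤
│ │↳ ↑│↓│ │   │     │ │   │ │   │
│ └─┬─┘ │ └───┤ ╶─┐ │ │ ╷ └─┘ ╷ │
│   │↓ ↲│↱ → ↓│   │ │ │ │     │ │
│ ╶─┤ ┌─┘ ┌─╴ ├─╴ │ ╵ │ ├─────┤ │
│   │↓│↱ ↑│↓ ↲│   │   │ │     │ │
├─╴ │ │ ┌─┤ ╶─┤ ╶─┴───┘ │ ┌─╴ │ │
│   │↓│↑│ │↳ ↓│         │ │   │ │
│ ╷ │ ╵ │ └─┐ └─┐ ┌───┬─┴─┘ ┌─┘ │
│ │ │↳ ↑│   │↳ ↓│ │   │     │   │
│ ├─┴───┤ ╶─┴─╴ │ │ ╷ ╵ ┌─╴ │ ╶─┤
│ │     │↓ ← ← ↲│ │ │   │   │   │
│ │ ┌─╴ │ ┌─────┤ ╵ ├───┼───┼─╴ │
│ │ │   │↓│  ↱ ↓│   │↱ ↓│↱ ↓│↱ ↓│
│ ╵ │ ╶─┘ └─╴ ╷ └───┘ ╷ ╵ ╷ ╵ ╷ │
│   │    ↳ → ↑│↳ → → ↑│↳ ↑│↳ ↑│B│
└───┴─────────┴───────┴───┴───┴─┘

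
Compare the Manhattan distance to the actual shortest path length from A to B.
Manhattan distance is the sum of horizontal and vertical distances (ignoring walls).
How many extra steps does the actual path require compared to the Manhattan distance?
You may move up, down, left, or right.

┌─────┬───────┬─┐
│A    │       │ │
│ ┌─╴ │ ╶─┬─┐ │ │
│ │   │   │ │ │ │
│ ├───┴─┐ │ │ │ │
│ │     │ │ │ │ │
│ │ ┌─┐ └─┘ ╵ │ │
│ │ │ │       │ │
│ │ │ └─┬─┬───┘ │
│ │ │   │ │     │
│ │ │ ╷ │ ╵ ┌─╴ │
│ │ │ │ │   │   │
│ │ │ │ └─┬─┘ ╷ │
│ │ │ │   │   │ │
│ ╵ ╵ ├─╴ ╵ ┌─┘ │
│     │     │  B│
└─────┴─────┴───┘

Manhattan distance: |7 - 0| + |7 - 0| = 14
Actual path length: 24
Extra steps: 24 - 14 = 10

Solution:

┌─────┬───────┬─┐
│A    │       │ │
│ ┌─╴ │ ╶─┬─┐ │ │
│↓│   │   │ │ │ │
│ ├───┴─┐ │ │ │ │
│↓│     │ │ │ │ │
│ │ ┌─┐ └─┘ ╵ │ │
│↓│ │ │       │ │
│ │ │ └─┬─┬───┘ │
│↓│ │↱ ↓│ │     │
│ │ │ ╷ │ ╵ ┌─╴ │
│↓│ │↑│↓│   │↱ ↓│
│ │ │ │ └─┬─┘ ╷ │
│↓│ │↑│↳ ↓│↱ ↑│↓│
│ ╵ ╵ ├─╴ ╵ ┌─┘ │
│↳ → ↑│  ↳ ↑│  B│
└─────┴─────┴───┘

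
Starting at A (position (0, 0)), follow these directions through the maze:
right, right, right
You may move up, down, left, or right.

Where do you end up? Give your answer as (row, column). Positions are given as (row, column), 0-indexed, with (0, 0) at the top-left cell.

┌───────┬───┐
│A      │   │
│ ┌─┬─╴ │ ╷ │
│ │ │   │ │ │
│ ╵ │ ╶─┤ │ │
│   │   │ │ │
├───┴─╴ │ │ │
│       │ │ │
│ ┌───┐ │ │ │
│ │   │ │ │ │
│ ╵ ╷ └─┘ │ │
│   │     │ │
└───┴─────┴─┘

Following directions step by step:
Start: (0, 0)
  right: (0, 0) → (0, 1)
  right: (0, 1) → (0, 2)
  right: (0, 2) → (0, 3)
Final position: (0, 3)

Path taken:

┌───────┬───┐
│A → → B│   │
│ ┌─┬─╴ │ ╷ │
│ │ │   │ │ │
│ ╵ │ ╶─┤ │ │
│   │   │ │ │
├───┴─╴ │ │ │
│       │ │ │
│ ┌───┐ │ │ │
│ │   │ │ │ │
│ ╵ ╷ └─┘ │ │
│   │     │ │
└───┴─────┴─┘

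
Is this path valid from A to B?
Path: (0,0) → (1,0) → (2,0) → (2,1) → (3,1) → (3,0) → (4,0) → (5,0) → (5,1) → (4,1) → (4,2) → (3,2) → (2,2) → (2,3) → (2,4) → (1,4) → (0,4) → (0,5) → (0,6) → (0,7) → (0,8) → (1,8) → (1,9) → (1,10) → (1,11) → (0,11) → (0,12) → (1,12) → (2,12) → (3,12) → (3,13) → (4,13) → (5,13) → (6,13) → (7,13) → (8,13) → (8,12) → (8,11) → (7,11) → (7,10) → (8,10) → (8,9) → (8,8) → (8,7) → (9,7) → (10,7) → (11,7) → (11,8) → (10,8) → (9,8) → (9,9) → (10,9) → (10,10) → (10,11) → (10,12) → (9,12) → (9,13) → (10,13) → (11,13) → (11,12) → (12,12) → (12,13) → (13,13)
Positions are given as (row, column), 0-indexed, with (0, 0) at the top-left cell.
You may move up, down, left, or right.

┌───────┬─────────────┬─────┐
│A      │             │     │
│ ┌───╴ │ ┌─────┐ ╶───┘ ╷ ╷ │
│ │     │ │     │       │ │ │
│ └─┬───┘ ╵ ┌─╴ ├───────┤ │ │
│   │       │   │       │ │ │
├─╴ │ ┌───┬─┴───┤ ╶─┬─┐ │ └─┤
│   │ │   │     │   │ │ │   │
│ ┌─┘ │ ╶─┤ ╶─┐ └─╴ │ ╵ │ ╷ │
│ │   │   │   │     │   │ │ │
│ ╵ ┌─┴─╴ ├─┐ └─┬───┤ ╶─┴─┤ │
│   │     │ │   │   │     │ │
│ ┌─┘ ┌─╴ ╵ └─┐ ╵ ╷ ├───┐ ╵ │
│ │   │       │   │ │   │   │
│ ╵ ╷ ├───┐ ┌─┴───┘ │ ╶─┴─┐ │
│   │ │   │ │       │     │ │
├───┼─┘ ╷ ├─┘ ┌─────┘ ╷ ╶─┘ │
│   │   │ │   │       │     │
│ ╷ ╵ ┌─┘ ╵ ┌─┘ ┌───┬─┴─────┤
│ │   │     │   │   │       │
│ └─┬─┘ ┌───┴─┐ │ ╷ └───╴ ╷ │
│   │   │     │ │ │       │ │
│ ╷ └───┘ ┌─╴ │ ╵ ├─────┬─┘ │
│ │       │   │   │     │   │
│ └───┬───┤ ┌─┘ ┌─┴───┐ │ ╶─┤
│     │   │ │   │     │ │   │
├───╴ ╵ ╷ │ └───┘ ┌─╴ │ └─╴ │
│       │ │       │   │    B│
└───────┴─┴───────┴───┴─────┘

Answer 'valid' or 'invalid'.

Checking path validity:
Result: All consecutive moves are passable.

valid

Correct solution:

┌───────┬─────────────┬─────┐
│A      │↱ → → → ↓    │↱ ↓  │
│ ┌───╴ │ ┌─────┐ ╶───┘ ╷ ╷ │
│↓│     │↑│     │↳ → → ↑│↓│ │
│ └─┬───┘ ╵ ┌─╴ ├───────┤ │ │
│↳ ↓│↱ → ↑  │   │       │↓│ │
├─╴ │ ┌───┬─┴───┤ ╶─┬─┐ │ └─┤
│↓ ↲│↑│   │     │   │ │ │↳ ↓│
│ ┌─┘ │ ╶─┤ ╶─┐ └─╴ │ ╵ │ ╷ │
│↓│↱ ↑│   │   │     │   │ │↓│
│ ╵ ┌─┴─╴ ├─┐ └─┬───┤ ╶─┴─┤ │
│↳ ↑│     │ │   │   │     │↓│
│ ┌─┘ ┌─╴ ╵ └─┐ ╵ ╷ ├───┐ ╵ │
│ │   │       │   │ │   │  ↓│
│ ╵ ╷ ├───┐ ┌─┴───┘ │ ╶─┴─┐ │
│   │ │   │ │       │↓ ↰  │↓│
├───┼─┘ ╷ ├─┘ ┌─────┘ ╷ ╶─┘ │
│   │   │ │   │↓ ← ← ↲│↑ ← ↲│
│ ╷ ╵ ┌─┘ ╵ ┌─┘ ┌───┬─┴─────┤
│ │   │     │  ↓│↱ ↓│    ↱ ↓│
│ └─┬─┘ ┌───┴─┐ │ ╷ └───╴ ╷ │
│   │   │     │↓│↑│↳ → → ↑│↓│
│ ╷ └───┘ ┌─╴ │ ╵ ├─────┬─┘ │
│ │       │   │↳ ↑│     │↓ ↲│
│ └───┬───┤ ┌─┘ ┌─┴───┐ │ ╶─┤
│     │   │ │   │     │ │↳ ↓│
├───╴ ╵ ╷ │ └───┘ ┌─╴ │ └─╴ │
│       │ │       │   │    B│
└───────┴─┴───────┴───┴─────┘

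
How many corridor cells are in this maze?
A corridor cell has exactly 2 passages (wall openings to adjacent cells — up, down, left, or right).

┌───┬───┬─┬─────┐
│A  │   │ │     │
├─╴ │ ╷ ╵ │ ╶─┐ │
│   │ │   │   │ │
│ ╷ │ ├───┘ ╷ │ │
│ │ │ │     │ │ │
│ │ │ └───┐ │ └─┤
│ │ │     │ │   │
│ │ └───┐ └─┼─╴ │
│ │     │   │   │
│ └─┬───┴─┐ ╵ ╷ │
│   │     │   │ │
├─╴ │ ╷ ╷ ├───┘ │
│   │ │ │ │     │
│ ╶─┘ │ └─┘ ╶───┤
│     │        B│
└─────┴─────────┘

Counting cells with exactly 2 passages:
Total corridor cells: 50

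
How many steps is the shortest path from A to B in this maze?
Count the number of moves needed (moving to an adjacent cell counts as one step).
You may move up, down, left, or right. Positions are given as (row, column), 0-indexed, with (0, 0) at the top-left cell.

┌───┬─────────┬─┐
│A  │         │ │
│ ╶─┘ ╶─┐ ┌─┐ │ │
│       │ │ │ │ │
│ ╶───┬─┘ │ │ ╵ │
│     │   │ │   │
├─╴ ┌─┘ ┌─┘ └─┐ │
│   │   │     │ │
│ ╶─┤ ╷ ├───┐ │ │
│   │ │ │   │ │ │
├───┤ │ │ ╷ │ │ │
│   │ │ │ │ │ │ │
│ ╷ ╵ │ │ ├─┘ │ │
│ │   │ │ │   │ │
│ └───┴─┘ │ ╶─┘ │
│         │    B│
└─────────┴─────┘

Using BFS to find shortest path:
Start: (0, 0), End: (7, 7)
Path found:
(0,0) → (1,0) → (1,1) → (1,2) → (0,2) → (0,3) → (0,4) → (0,5) → (0,6) → (1,6) → (2,6) → (2,7) → (3,7) → (4,7) → (5,7) → (6,7) → (7,7)
Number of steps: 16

Solution:

┌───┬─────────┬─┐
│A  │↱ → → → ↓│ │
│ ╶─┘ ╶─┐ ┌─┐ │ │
│↳ → ↑  │ │ │↓│ │
│ ╶───┬─┘ │ │ ╵ │
│     │   │ │↳ ↓│
├─╴ ┌─┘ ┌─┘ └─┐ │
│   │   │     │↓│
│ ╶─┤ ╷ ├───┐ │ │
│   │ │ │   │ │↓│
├───┤ │ │ ╷ │ │ │
│   │ │ │ │ │ │↓│
│ ╷ ╵ │ │ ├─┘ │ │
│ │   │ │ │   │↓│
│ └───┴─┘ │ ╶─┘ │
│         │    B│
└─────────┴─────┘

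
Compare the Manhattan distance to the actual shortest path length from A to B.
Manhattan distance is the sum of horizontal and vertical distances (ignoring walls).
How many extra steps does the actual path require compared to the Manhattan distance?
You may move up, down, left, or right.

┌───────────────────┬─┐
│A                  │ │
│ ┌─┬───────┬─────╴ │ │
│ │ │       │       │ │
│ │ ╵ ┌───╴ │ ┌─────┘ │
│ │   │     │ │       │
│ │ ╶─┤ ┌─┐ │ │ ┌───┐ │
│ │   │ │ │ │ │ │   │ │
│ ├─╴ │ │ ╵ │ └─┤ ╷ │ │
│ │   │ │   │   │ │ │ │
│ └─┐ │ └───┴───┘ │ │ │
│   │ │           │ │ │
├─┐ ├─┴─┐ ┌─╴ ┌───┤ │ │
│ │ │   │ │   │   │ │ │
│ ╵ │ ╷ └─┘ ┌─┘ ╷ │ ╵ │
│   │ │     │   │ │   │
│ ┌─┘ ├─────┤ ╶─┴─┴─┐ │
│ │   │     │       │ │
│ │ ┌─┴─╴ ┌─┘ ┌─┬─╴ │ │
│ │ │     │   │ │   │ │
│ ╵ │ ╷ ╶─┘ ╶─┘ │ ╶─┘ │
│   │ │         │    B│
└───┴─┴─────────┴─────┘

Manhattan distance: |10 - 0| + |10 - 0| = 20
Actual path length: 38
Extra steps: 38 - 20 = 18

Solution:

┌───────────────────┬─┐
│A                  │ │
│ ┌─┬───────┬─────╴ │ │
│↓│ │       │       │ │
│ │ ╵ ┌───╴ │ ┌─────┘ │
│↓│   │     │ │       │
│ │ ╶─┤ ┌─┐ │ │ ┌───┐ │
│↓│   │ │ │ │ │ │↱ ↓│ │
│ ├─╴ │ │ ╵ │ └─┤ ╷ │ │
│↓│   │ │   │   │↑│↓│ │
│ └─┐ │ └───┴───┘ │ │ │
│↳ ↓│ │      ↱ → ↑│↓│ │
├─┐ ├─┴─┐ ┌─╴ ┌───┤ │ │
│ │↓│↱ ↓│ │↱ ↑│   │↓│ │
│ ╵ │ ╷ └─┘ ┌─┘ ╷ │ ╵ │
│↓ ↲│↑│↳ → ↑│   │ │↳ ↓│
│ ┌─┘ ├─────┤ ╶─┴─┴─┐ │
│↓│↱ ↑│     │       │↓│
│ │ ┌─┴─╴ ┌─┘ ┌─┬─╴ │ │
│↓│↑│     │   │ │   │↓│
│ ╵ │ ╷ ╶─┘ ╶─┘ │ ╶─┘ │
│↳ ↑│ │         │    B│
└───┴─┴─────────┴─────┘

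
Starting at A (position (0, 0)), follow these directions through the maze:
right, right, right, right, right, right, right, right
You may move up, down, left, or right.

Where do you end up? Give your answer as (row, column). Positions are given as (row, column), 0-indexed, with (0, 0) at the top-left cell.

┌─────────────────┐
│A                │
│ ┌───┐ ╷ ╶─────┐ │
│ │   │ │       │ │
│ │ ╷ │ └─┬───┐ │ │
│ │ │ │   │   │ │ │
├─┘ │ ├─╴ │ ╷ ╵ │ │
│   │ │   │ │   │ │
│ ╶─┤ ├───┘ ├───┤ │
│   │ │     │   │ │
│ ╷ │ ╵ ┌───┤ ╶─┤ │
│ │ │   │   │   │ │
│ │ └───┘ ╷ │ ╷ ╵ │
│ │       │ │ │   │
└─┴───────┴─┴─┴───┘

Following directions step by step:
Start: (0, 0)
  right: (0, 0) → (0, 1)
  right: (0, 1) → (0, 2)
  right: (0, 2) → (0, 3)
  right: (0, 3) → (0, 4)
  right: (0, 4) → (0, 5)
  right: (0, 5) → (0, 6)
  right: (0, 6) → (0, 7)
  right: (0, 7) → (0, 8)
Final position: (0, 8)

Path taken:

┌─────────────────┐
│A → → → → → → → B│
│ ┌───┐ ╷ ╶─────┐ │
│ │   │ │       │ │
│ │ ╷ │ └─┬───┐ │ │
│ │ │ │   │   │ │ │
├─┘ │ ├─╴ │ ╷ ╵ │ │
│   │ │   │ │   │ │
│ ╶─┤ ├───┘ ├───┤ │
│   │ │     │   │ │
│ ╷ │ ╵ ┌───┤ ╶─┤ │
│ │ │   │   │   │ │
│ │ └───┘ ╷ │ ╷ ╵ │
│ │       │ │ │   │
└─┴───────┴─┴─┴───┘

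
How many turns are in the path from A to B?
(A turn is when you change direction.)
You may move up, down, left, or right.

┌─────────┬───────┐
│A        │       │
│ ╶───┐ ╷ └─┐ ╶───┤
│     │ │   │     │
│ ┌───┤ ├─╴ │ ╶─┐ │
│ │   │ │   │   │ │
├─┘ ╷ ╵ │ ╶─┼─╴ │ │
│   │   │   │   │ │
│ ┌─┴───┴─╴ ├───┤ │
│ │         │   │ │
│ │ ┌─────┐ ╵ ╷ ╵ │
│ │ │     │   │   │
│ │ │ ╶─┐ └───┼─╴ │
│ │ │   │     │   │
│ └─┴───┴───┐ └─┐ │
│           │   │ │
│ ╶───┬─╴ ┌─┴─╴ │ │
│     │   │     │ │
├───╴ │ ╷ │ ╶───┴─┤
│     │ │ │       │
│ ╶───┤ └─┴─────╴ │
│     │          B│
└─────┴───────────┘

Directions: right, right, right, down, down, down, left, up, left, down, left, down, down, down, down, right, right, right, right, down, left, down, down, right, right, right, right, right
Number of turns: 12

Solution:

┌─────────┬───────┐
│A → → ↓  │       │
│ ╶───┐ ╷ └─┐ ╶───┤
│     │↓│   │     │
│ ┌───┤ ├─╴ │ ╶─┐ │
│ │↓ ↰│↓│   │   │ │
├─┘ ╷ ╵ │ ╶─┼─╴ │ │
│↓ ↲│↑ ↲│   │   │ │
│ ┌─┴───┴─╴ ├───┤ │
│↓│         │   │ │
│ │ ┌─────┐ ╵ ╷ ╵ │
│↓│ │     │   │   │
│ │ │ ╶─┐ └───┼─╴ │
│↓│ │   │     │   │
│ └─┴───┴───┐ └─┐ │
│↳ → → → ↓  │   │ │
│ ╶───┬─╴ ┌─┴─╴ │ │
│     │↓ ↲│     │ │
├───╴ │ ╷ │ ╶───┴─┤
│     │↓│ │       │
│ ╶───┤ └─┴─────╴ │
│     │↳ → → → → B│
└─────┴───────────┘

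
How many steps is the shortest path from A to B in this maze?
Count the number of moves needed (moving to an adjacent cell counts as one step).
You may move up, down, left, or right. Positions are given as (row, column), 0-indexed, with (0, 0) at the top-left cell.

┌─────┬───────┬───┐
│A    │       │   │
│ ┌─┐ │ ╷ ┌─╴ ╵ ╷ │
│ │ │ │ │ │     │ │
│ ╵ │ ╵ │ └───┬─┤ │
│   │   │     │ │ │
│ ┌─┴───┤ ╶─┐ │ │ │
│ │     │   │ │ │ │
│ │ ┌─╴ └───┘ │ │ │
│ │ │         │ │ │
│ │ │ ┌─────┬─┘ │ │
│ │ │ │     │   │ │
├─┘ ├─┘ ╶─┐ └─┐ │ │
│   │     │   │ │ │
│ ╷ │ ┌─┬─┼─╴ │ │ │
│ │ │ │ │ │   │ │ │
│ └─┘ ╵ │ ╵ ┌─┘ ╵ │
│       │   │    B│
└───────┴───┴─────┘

Using BFS to find shortest path:
Start: (0, 0), End: (8, 8)
Path found:
(0,0) → (0,1) → (0,2) → (1,2) → (2,2) → (2,3) → (1,3) → (0,3) → (0,4) → (0,5) → (0,6) → (1,6) → (1,7) → (0,7) → (0,8) → (1,8) → (2,8) → (3,8) → (4,8) → (5,8) → (6,8) → (7,8) → (8,8)
Number of steps: 22

Solution:

┌─────┬───────┬───┐
│A → ↓│↱ → → ↓│↱ ↓│
│ ┌─┐ │ ╷ ┌─╴ ╵ ╷ │
│ │ │↓│↑│ │  ↳ ↑│↓│
│ ╵ │ ╵ │ └───┬─┤ │
│   │↳ ↑│     │ │↓│
│ ┌─┴───┤ ╶─┐ │ │ │
│ │     │   │ │ │↓│
│ │ ┌─╴ └───┘ │ │ │
│ │ │         │ │↓│
│ │ │ ┌─────┬─┘ │ │
│ │ │ │     │   │↓│
├─┘ ├─┘ ╶─┐ └─┐ │ │
│   │     │   │ │↓│
│ ╷ │ ┌─┬─┼─╴ │ │ │
│ │ │ │ │ │   │ │↓│
│ └─┘ ╵ │ ╵ ┌─┘ ╵ │
│       │   │    B│
└───────┴───┴─────┘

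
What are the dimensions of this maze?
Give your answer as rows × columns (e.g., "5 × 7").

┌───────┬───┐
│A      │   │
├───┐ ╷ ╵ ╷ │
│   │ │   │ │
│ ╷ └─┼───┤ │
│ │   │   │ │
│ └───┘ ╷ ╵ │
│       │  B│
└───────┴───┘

Counting the maze dimensions:
Rows (vertical): 4
Columns (horizontal): 6
Dimensions: 4 × 6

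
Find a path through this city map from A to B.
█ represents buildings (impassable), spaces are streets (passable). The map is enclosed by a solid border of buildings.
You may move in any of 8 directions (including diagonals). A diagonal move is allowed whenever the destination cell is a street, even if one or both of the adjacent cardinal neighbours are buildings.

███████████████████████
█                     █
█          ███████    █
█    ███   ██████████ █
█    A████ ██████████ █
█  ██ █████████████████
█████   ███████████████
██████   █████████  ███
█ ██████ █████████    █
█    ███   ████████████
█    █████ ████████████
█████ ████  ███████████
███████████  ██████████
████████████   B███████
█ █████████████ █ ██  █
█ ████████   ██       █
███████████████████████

Finding the shortest path from A to B:
Movement: 8-directional
Path length: 11 steps
Directions: down → down-right → down-right → down-right → down-right → down-right → down-right → down-right → down-right → right → right

Solution:

███████████████████████
█                     █
█          ███████    █
█    ███   ██████████ █
█    A████ ██████████ █
█  ██↘█████████████████
█████ ↘ ███████████████
██████ ↘ █████████  ███
█ ██████↘█████████    █
█    ███ ↘ ████████████
█    █████↘████████████
█████ ████ ↘███████████
███████████ ↘██████████
████████████ →→B███████
█ █████████████ █ ██  █
█ ████████   ██       █
███████████████████████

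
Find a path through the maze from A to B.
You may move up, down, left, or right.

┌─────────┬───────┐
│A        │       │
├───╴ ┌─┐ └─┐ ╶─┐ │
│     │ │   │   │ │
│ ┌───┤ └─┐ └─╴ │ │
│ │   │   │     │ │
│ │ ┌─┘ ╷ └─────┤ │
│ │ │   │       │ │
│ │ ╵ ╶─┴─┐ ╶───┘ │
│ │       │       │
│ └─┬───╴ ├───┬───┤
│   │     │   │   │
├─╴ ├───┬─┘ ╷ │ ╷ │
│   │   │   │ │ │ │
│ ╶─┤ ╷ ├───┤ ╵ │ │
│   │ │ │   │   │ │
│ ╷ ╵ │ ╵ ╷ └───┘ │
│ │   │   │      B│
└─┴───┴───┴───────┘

Finding the shortest path through the maze:
Path length: 28 steps
Directions: right → right → down → left → left → down → down → down → down → right → down → left → down → right → down → right → up → up → right → down → down → right → up → right → down → right → right → right

Solution:

┌─────────┬───────┐
│A → ↓    │       │
├───╴ ┌─┐ └─┐ ╶─┐ │
│↓ ← ↲│ │   │   │ │
│ ┌───┤ └─┐ └─╴ │ │
│↓│   │   │     │ │
│ │ ┌─┘ ╷ └─────┤ │
│↓│ │   │       │ │
│ │ ╵ ╶─┴─┐ ╶───┘ │
│↓│       │       │
│ └─┬───╴ ├───┬───┤
│↳ ↓│     │   │   │
├─╴ ├───┬─┘ ╷ │ ╷ │
│↓ ↲│↱ ↓│   │ │ │ │
│ ╶─┤ ╷ ├───┤ ╵ │ │
│↳ ↓│↑│↓│↱ ↓│   │ │
│ ╷ ╵ │ ╵ ╷ └───┘ │
│ │↳ ↑│↳ ↑│↳ → → B│
└─┴───┴───┴───────┘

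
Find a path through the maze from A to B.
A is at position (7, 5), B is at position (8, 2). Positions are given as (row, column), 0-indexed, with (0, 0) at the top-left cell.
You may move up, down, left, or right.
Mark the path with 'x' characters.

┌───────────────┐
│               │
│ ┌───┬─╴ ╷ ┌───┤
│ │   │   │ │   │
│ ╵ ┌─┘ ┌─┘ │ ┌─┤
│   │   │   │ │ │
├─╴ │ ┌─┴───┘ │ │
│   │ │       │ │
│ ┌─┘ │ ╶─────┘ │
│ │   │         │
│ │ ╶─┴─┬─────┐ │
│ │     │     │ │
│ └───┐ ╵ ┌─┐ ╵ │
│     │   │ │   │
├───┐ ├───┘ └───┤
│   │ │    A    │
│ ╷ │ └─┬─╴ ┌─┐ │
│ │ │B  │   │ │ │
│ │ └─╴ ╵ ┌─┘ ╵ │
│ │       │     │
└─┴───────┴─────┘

Finding the shortest path from (7, 5) to (8, 2):
Path length: 6 steps
Directions: down → left → down → left → up → left

Solution:

┌───────────────┐
│               │
│ ┌───┬─╴ ╷ ┌───┤
│ │   │   │ │   │
│ ╵ ┌─┘ ┌─┘ │ ┌─┤
│   │   │   │ │ │
├─╴ │ ┌─┴───┘ │ │
│   │ │       │ │
│ ┌─┘ │ ╶─────┘ │
│ │   │         │
│ │ ╶─┴─┬─────┐ │
│ │     │     │ │
│ └───┐ ╵ ┌─┐ ╵ │
│     │   │ │   │
├───┐ ├───┘ └───┤
│   │ │    A    │
│ ╷ │ └─┬─╴ ┌─┐ │
│ │ │B x│x x│ │ │
│ │ └─╴ ╵ ┌─┘ ╵ │
│ │    x x│     │
└─┴───────┴─────┘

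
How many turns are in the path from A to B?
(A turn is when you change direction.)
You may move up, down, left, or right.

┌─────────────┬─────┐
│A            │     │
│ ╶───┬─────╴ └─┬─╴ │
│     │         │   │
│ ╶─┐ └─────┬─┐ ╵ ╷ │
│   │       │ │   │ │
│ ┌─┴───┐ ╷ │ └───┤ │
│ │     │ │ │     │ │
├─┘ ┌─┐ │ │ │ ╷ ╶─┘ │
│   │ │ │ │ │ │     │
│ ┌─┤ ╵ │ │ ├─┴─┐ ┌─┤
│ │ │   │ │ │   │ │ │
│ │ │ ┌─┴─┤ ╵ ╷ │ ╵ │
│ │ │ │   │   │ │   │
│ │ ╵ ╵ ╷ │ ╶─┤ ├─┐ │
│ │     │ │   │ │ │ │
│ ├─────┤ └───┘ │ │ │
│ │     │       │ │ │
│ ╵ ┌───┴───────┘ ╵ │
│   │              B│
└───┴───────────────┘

Directions: right, right, right, right, right, right, down, right, down, right, up, right, down, down, down, left, down, down, right, down, down, down
Number of turns: 11

Solution:

┌─────────────┬─────┐
│A → → → → → ↓│     │
│ ╶───┬─────╴ └─┬─╴ │
│     │      ↳ ↓│↱ ↓│
│ ╶─┐ └─────┬─┐ ╵ ╷ │
│   │       │ │↳ ↑│↓│
│ ┌─┴───┐ ╷ │ └───┤ │
│ │     │ │ │     │↓│
├─┘ ┌─┐ │ │ │ ╷ ╶─┘ │
│   │ │ │ │ │ │  ↓ ↲│
│ ┌─┤ ╵ │ │ ├─┴─┐ ┌─┤
│ │ │   │ │ │   │↓│ │
│ │ │ ┌─┴─┤ ╵ ╷ │ ╵ │
│ │ │ │   │   │ │↳ ↓│
│ │ ╵ ╵ ╷ │ ╶─┤ ├─┐ │
│ │     │ │   │ │ │↓│
│ ├─────┤ └───┘ │ │ │
│ │     │       │ │↓│
│ ╵ ┌───┴───────┘ ╵ │
│   │              B│
└───┴───────────────┘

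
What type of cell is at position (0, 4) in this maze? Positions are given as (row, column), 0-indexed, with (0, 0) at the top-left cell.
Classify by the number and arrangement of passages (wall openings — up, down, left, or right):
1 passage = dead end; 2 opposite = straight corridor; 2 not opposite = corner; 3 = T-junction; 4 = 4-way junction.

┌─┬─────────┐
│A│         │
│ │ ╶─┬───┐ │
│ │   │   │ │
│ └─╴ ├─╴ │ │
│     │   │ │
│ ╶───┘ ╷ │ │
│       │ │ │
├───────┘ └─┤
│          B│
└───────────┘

Checking cell at (0, 4):
Number of passages: 2
Cell type: straight corridor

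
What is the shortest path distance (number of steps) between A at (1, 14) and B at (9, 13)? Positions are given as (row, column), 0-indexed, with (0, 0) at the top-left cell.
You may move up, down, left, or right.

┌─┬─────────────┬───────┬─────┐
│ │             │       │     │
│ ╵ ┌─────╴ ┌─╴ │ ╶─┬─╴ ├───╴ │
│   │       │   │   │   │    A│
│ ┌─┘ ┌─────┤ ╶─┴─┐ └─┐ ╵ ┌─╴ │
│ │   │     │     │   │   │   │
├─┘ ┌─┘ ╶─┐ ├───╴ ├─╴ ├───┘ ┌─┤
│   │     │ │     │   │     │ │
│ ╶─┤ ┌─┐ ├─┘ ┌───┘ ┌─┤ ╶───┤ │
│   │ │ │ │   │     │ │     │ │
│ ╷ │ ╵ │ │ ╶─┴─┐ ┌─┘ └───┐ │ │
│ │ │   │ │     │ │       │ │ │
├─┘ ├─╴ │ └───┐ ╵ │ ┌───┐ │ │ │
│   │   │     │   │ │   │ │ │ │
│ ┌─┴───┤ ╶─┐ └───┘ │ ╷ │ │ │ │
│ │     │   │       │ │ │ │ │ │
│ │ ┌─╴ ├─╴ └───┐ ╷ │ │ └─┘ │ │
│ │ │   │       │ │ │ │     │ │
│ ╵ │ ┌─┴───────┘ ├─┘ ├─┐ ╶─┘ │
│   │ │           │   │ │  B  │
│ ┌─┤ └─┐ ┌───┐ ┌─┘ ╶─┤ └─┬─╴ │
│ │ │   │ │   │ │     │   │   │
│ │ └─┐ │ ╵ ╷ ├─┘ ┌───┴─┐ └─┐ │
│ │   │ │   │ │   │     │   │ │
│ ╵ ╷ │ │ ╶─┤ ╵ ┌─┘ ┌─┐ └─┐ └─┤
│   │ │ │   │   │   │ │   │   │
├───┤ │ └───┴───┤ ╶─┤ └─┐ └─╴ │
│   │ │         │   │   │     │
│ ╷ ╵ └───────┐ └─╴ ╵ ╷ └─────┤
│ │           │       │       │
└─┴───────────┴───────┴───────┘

Finding path from (1, 14) to (9, 13):
Path: (1,14) → (2,14) → (2,13) → (3,13) → (3,12) → (3,11) → (4,11) → (4,12) → (4,13) → (5,13) → (6,13) → (7,13) → (8,13) → (8,12) → (9,12) → (9,13)
Distance: 15 steps

Solution:

┌─┬─────────────┬───────┬─────┐
│ │             │       │     │
│ ╵ ┌─────╴ ┌─╴ │ ╶─┬─╴ ├───╴ │
│   │       │   │   │   │    A│
│ ┌─┘ ┌─────┤ ╶─┴─┐ └─┐ ╵ ┌─╴ │
│ │   │     │     │   │   │↓ ↲│
├─┘ ┌─┘ ╶─┐ ├───╴ ├─╴ ├───┘ ┌─┤
│   │     │ │     │   │↓ ← ↲│ │
│ ╶─┤ ┌─┐ ├─┘ ┌───┘ ┌─┤ ╶───┤ │
│   │ │ │ │   │     │ │↳ → ↓│ │
│ ╷ │ ╵ │ │ ╶─┴─┐ ┌─┘ └───┐ │ │
│ │ │   │ │     │ │       │↓│ │
├─┘ ├─╴ │ └───┐ ╵ │ ┌───┐ │ │ │
│   │   │     │   │ │   │ │↓│ │
│ ┌─┴───┤ ╶─┐ └───┘ │ ╷ │ │ │ │
│ │     │   │       │ │ │ │↓│ │
│ │ ┌─╴ ├─╴ └───┐ ╷ │ │ └─┘ │ │
│ │ │   │       │ │ │ │  ↓ ↲│ │
│ ╵ │ ┌─┴───────┘ ├─┘ ├─┐ ╶─┘ │
│   │ │           │   │ │↳ B  │
│ ┌─┤ └─┐ ┌───┐ ┌─┘ ╶─┤ └─┬─╴ │
│ │ │   │ │   │ │     │   │   │
│ │ └─┐ │ ╵ ╷ ├─┘ ┌───┴─┐ └─┐ │
│ │   │ │   │ │   │     │   │ │
│ ╵ ╷ │ │ ╶─┤ ╵ ┌─┘ ┌─┐ └─┐ └─┤
│   │ │ │   │   │   │ │   │   │
├───┤ │ └───┴───┤ ╶─┤ └─┐ └─╴ │
│   │ │         │   │   │     │
│ ╷ ╵ └───────┐ └─╴ ╵ ╷ └─────┤
│ │           │       │       │
└─┴───────────┴───────┴───────┘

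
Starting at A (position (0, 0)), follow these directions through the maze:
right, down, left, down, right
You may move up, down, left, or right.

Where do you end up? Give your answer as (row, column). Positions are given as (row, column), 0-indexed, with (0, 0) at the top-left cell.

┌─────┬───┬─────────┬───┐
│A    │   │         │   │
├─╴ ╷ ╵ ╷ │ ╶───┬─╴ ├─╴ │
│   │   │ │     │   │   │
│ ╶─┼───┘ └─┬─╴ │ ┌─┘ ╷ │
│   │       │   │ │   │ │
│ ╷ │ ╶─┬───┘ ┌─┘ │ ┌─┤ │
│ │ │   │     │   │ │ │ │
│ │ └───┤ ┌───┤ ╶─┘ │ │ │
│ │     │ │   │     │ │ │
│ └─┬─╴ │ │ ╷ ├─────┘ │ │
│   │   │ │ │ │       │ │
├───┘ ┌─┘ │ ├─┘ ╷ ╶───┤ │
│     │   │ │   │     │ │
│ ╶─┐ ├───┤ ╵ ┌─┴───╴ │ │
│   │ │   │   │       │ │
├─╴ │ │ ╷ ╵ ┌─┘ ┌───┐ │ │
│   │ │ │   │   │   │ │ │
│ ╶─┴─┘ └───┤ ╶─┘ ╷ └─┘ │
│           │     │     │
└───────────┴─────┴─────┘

Following directions step by step:
Start: (0, 0)
  right: (0, 0) → (0, 1)
  down: (0, 1) → (1, 1)
  left: (1, 1) → (1, 0)
  down: (1, 0) → (2, 0)
  right: (2, 0) → (2, 1)
Final position: (2, 1)

Path taken:

┌─────┬───┬─────────┬───┐
│A ↓  │   │         │   │
├─╴ ╷ ╵ ╷ │ ╶───┬─╴ ├─╴ │
│↓ ↲│   │ │     │   │   │
│ ╶─┼───┘ └─┬─╴ │ ┌─┘ ╷ │
│↳ B│       │   │ │   │ │
│ ╷ │ ╶─┬───┘ ┌─┘ │ ┌─┤ │
│ │ │   │     │   │ │ │ │
│ │ └───┤ ┌───┤ ╶─┘ │ │ │
│ │     │ │   │     │ │ │
│ └─┬─╴ │ │ ╷ ├─────┘ │ │
│   │   │ │ │ │       │ │
├───┘ ┌─┘ │ ├─┘ ╷ ╶───┤ │
│     │   │ │   │     │ │
│ ╶─┐ ├───┤ ╵ ┌─┴───╴ │ │
│   │ │   │   │       │ │
├─╴ │ │ ╷ ╵ ┌─┘ ┌───┐ │ │
│   │ │ │   │   │   │ │ │
│ ╶─┴─┘ └───┤ ╶─┘ ╷ └─┘ │
│           │     │     │
└───────────┴─────┴─────┘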